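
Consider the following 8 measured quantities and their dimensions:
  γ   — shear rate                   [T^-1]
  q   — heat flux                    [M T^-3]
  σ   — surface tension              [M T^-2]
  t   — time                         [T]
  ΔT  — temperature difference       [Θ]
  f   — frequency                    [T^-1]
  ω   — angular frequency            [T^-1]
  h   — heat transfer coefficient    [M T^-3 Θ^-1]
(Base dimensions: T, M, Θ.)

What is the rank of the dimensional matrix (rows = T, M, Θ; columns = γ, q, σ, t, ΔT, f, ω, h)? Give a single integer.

3

Write exponents as rows T,M,Θ / cols γ,q,σ,t,ΔT,f,ω,h:
  T: [-1 -3 -2  1  0 -1 -1 -3]
  M: [ 0  1  1  0  0  0  0  1]
  Θ: [ 0  0  0  0  1  0  0 -1]
Echelon form has 3 nonzero rows (pivots: γ,q,ΔT)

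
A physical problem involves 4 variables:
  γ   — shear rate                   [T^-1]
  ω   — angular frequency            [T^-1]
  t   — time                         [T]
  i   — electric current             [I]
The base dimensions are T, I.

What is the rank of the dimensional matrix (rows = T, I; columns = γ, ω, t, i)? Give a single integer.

2

Write exponents as rows T,I / cols γ,ω,t,i:
  T: [-1 -1  1  0]
  I: [ 0  0  0  1]
RREF → pivots at {γ,i} ⇒ r = 2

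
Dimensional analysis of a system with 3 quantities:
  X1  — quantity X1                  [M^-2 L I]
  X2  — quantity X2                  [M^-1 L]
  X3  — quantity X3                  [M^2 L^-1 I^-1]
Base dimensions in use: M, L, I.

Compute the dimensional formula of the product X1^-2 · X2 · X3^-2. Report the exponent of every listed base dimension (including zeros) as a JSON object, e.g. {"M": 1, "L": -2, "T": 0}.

Write exponents as rows M,L,I / cols X1,X2,X3:
  M: [-2 -1  2]
  L: [ 1  1 -1]
  I: [ 1  0 -1]
  [M]: (-2)·-2+(1)·-1+(-2)·2 = -1
  [L]: (-2)·1+(1)·1+(-2)·-1 = 1
  [I]: (-2)·1+(1)·0+(-2)·-1 = 0
⇒ M^-1 L

{"M": -1, "L": 1, "I": 0}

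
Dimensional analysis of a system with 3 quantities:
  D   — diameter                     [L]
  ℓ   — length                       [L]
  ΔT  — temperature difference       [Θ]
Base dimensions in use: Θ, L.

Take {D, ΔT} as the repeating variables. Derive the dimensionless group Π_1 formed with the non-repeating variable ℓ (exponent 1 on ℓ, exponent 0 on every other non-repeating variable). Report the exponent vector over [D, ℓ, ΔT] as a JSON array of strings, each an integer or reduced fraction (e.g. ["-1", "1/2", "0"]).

Exponent matrix [Θ,L] × [D,ℓ,ΔT]:
  Θ: [ 0  0  1]
  L: [ 1  1  0]
RREF → pivots at {D,ΔT} ⇒ r = 2
Pivot set = {D,ΔT}, free = {ℓ}
RREF:
  r0: [   1    1    0]
  r1: [   0    0    1]
Fix exponent of ℓ at 1; solve each RREF row for its pivot's exponent:
  r0: exp(D) + (1)·1 = 0 ⇒ exp(D) = -1
  r1: exp(ΔT) + (0)·1 = 0 ⇒ exp(ΔT) = 0
Π_1 = D^-1 · ℓ

["-1", "1", "0"]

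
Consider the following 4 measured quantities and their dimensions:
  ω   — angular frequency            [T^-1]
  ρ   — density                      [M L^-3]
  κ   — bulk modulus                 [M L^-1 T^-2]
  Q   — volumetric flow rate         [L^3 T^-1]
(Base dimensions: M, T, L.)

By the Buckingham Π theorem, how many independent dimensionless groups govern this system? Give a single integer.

1

Dimensional matrix (M×T×L by ω×ρ×κ×Q):
  M: [ 0  1  1  0]
  T: [-1  0 -2 -1]
  L: [ 0 -3 -1  3]
Echelon form has 3 nonzero rows (pivots: ω,ρ,κ)
4 vars − rank 3 = 1 Π group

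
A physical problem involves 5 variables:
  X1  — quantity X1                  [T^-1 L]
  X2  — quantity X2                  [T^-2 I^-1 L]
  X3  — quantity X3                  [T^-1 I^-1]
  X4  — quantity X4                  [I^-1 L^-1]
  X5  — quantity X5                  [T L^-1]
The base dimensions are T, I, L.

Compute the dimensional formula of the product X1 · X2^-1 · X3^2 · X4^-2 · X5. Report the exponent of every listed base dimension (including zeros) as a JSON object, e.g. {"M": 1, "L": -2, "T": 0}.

Exponent matrix [T,I,L] × [X1,X2,X3,X4,X5]:
  T: [-1 -2 -1  0  1]
  I: [ 0 -1 -1 -1  0]
  L: [ 1  1  0 -1 -1]
  [T]: (1)·-1+(-1)·-2+(2)·-1+(-2)·0+(1)·1 = 0
  [I]: (1)·0+(-1)·-1+(2)·-1+(-2)·-1+(1)·0 = 1
  [L]: (1)·1+(-1)·1+(2)·0+(-2)·-1+(1)·-1 = 1
⇒ I L

{"T": 0, "I": 1, "L": 1}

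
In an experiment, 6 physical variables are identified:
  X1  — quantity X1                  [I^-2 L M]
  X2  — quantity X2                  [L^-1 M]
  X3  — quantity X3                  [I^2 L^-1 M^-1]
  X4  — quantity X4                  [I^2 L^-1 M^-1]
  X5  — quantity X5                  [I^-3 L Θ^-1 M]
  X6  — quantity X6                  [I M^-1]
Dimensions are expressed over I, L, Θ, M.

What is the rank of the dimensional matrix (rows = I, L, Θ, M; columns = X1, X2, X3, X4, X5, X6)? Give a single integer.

3

Dimensional matrix (I×L×Θ×M by X1×X2×X3×X4×X5×X6):
  I: [-2  0  2  2 -3  1]
  L: [ 1 -1 -1 -1  1  0]
  Θ: [ 0  0  0  0 -1  0]
  M: [ 1  1 -1 -1  1 -1]
Row reduction gives pivot columns X1,X2,X5; rank = 3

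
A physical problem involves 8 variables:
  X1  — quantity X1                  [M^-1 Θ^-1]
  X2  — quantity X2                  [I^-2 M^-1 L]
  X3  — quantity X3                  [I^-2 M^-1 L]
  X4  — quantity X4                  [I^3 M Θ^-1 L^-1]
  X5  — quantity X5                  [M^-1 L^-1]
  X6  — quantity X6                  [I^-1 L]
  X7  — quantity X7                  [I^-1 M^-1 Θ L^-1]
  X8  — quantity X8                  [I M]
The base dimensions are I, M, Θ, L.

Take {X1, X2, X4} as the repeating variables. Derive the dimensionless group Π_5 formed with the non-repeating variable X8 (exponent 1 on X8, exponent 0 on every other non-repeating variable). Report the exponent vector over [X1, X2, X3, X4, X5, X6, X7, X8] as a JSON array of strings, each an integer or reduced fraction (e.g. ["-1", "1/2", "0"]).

Exponent matrix [I,M,Θ,L] × [X1,X2,X3,X4,X5,X6,X7,X8]:
  I: [ 0 -2 -2  3  0 -1 -1  1]
  M: [-1 -1 -1  1 -1  0 -1  1]
  Θ: [-1  0  0 -1  0  0  1  0]
  L: [ 0  1  1 -1 -1  1 -1  0]
Echelon form has 3 nonzero rows (pivots: X1,X2,X4)
Repeat: X1,X2,X4; free: X3,X5,X6,X7,X8
RREF:
  r0: [   1    0    0    0    2   -1    2   -1]
  r1: [   0    1    1    0   -3    2   -4    1]
  r2: [   0    0    0    1   -2    1   -3    1]
  r3: [   0    0    0    0    0    0    0    0]
Fix exponent of X8 at 1, X3 at 0, X5 at 0, X6 at 0, X7 at 0; solve each RREF row for its pivot's exponent:
  r0: exp(X1) + (-1)·1 = 0 ⇒ exp(X1) = 1
  r1: exp(X2) + (1)·1 = 0 ⇒ exp(X2) = -1
  r2: exp(X4) + (1)·1 = 0 ⇒ exp(X4) = -1
Π_5 = X1 · X2^-1 · X4^-1 · X8

["1", "-1", "0", "-1", "0", "0", "0", "1"]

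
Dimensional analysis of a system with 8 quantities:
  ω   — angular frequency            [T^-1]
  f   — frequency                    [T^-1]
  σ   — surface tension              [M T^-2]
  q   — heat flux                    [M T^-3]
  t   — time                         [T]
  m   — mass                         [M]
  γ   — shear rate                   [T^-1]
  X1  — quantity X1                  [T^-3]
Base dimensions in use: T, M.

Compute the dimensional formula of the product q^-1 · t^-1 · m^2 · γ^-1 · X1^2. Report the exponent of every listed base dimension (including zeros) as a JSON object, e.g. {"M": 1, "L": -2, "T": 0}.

Exponent matrix [T,M] × [ω,f,σ,q,t,m,γ,X1]:
  T: [-1 -1 -2 -3  1  0 -1 -3]
  M: [ 0  0  1  1  0  1  0  0]
  [T]: (-1)·-3+(-1)·1+(2)·0+(-1)·-1+(2)·-3 = -3
  [M]: (-1)·1+(-1)·0+(2)·1+(-1)·0+(2)·0 = 1
⇒ T^-3 M

{"T": -3, "M": 1}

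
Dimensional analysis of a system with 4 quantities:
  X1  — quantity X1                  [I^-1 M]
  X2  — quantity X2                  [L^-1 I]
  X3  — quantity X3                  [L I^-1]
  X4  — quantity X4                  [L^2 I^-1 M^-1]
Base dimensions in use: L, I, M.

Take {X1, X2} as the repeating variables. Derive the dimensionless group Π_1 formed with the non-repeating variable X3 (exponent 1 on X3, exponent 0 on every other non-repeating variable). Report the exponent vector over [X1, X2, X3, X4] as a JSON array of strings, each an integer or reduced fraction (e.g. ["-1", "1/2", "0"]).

Dimensional matrix (L×I×M by X1×X2×X3×X4):
  L: [ 0 -1  1  2]
  I: [-1  1 -1 -1]
  M: [ 1  0  0 -1]
Echelon form has 2 nonzero rows (pivots: X1,X2)
Pivot set = {X1,X2}, free = {X3,X4}
RREF:
  r0: [   1    0    0   -1]
  r1: [   0    1   -1   -2]
  r2: [   0    0    0    0]
Fix exponent of X3 at 1, X4 at 0; solve each RREF row for its pivot's exponent:
  r0: exp(X1) + (0)·1 = 0 ⇒ exp(X1) = 0
  r1: exp(X2) + (-1)·1 = 0 ⇒ exp(X2) = 1
Π_1 = X2 · X3

["0", "1", "1", "0"]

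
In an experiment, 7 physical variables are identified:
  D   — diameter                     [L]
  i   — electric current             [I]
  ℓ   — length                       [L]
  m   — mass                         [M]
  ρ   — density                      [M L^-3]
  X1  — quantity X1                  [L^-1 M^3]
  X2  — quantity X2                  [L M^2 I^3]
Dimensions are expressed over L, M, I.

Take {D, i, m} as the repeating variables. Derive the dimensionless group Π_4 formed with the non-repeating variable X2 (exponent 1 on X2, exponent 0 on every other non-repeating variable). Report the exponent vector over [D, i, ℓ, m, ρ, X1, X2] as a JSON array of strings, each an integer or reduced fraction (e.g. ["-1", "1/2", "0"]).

Dimensional matrix (L×M×I by D×i×ℓ×m×ρ×X1×X2):
  L: [ 1  0  1  0 -3 -1  1]
  M: [ 0  0  0  1  1  3  2]
  I: [ 0  1  0  0  0  0  3]
RREF → pivots at {D,i,m} ⇒ r = 3
Repeat: D,i,m; free: ℓ,ρ,X1,X2
RREF:
  r0: [   1    0    1    0   -3   -1    1]
  r1: [   0    1    0    0    0    0    3]
  r2: [   0    0    0    1    1    3    2]
Fix exponent of X2 at 1, ℓ at 0, ρ at 0, X1 at 0; solve each RREF row for its pivot's exponent:
  r0: exp(D) + (1)·1 = 0 ⇒ exp(D) = -1
  r1: exp(i) + (3)·1 = 0 ⇒ exp(i) = -3
  r2: exp(m) + (2)·1 = 0 ⇒ exp(m) = -2
Π_4 = D^-1 · i^-3 · m^-2 · X2

["-1", "-3", "0", "-2", "0", "0", "1"]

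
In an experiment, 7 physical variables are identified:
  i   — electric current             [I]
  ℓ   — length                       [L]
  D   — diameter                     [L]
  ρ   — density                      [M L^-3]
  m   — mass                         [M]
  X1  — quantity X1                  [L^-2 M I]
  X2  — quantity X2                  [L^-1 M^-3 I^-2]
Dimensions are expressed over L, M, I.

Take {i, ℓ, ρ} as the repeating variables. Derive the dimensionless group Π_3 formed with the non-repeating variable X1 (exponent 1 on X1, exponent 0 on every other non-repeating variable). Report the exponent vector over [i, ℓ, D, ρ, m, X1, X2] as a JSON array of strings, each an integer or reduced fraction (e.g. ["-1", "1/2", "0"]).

["-1", "-1", "0", "-1", "0", "1", "0"]

Dimensional matrix (L×M×I by i×ℓ×D×ρ×m×X1×X2):
  L: [ 0  1  1 -3  0 -2 -1]
  M: [ 0  0  0  1  1  1 -3]
  I: [ 1  0  0  0  0  1 -2]
Row reduction gives pivot columns i,ℓ,ρ; rank = 3
Repeat: i,ℓ,ρ; free: D,m,X1,X2
RREF:
  r0: [   1    0    0    0    0    1   -2]
  r1: [   0    1    1    0    3    1  -10]
  r2: [   0    0    0    1    1    1   -3]
Fix exponent of X1 at 1, D at 0, m at 0, X2 at 0; solve each RREF row for its pivot's exponent:
  r0: exp(i) + (1)·1 = 0 ⇒ exp(i) = -1
  r1: exp(ℓ) + (1)·1 = 0 ⇒ exp(ℓ) = -1
  r2: exp(ρ) + (1)·1 = 0 ⇒ exp(ρ) = -1
Π_3 = i^-1 · ℓ^-1 · ρ^-1 · X1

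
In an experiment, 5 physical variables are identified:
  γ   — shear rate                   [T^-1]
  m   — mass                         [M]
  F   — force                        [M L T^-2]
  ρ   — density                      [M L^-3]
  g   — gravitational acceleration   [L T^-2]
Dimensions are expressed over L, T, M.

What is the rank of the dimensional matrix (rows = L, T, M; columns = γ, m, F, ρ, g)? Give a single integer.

Dimensional matrix (L×T×M by γ×m×F×ρ×g):
  L: [ 0  0  1 -3  1]
  T: [-1  0 -2  0 -2]
  M: [ 0  1  1  1  0]
Echelon form has 3 nonzero rows (pivots: γ,m,F)

3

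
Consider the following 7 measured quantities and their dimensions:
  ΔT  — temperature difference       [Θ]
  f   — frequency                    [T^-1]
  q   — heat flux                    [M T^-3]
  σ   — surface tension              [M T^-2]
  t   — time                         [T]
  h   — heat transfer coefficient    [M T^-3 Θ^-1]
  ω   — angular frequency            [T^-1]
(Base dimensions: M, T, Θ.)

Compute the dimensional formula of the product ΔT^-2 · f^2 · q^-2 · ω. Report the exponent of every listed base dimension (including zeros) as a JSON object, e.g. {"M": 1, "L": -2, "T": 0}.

{"M": -2, "T": 3, "Θ": -2}

Exponent matrix [M,T,Θ] × [ΔT,f,q,σ,t,h,ω]:
  M: [ 0  0  1  1  0  1  0]
  T: [ 0 -1 -3 -2  1 -3 -1]
  Θ: [ 1  0  0  0  0 -1  0]
  [M]: (-2)·0+(2)·0+(-2)·1+(1)·0 = -2
  [T]: (-2)·0+(2)·-1+(-2)·-3+(1)·-1 = 3
  [Θ]: (-2)·1+(2)·0+(-2)·0+(1)·0 = -2
⇒ M^-2 T^3 Θ^-2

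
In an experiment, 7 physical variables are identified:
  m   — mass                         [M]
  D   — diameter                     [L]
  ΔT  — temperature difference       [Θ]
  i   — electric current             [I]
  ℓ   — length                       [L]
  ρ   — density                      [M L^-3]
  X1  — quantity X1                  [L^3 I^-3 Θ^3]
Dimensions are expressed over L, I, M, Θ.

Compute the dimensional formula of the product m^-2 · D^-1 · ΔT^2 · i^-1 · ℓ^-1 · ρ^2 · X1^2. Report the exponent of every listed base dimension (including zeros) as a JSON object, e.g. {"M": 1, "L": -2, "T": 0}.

Write exponents as rows L,I,M,Θ / cols m,D,ΔT,i,ℓ,ρ,X1:
  L: [ 0  1  0  0  1 -3  3]
  I: [ 0  0  0  1  0  0 -3]
  M: [ 1  0  0  0  0  1  0]
  Θ: [ 0  0  1  0  0  0  3]
  [L]: (-2)·0+(-1)·1+(2)·0+(-1)·0+(-1)·1+(2)·-3+(2)·3 = -2
  [I]: (-2)·0+(-1)·0+(2)·0+(-1)·1+(-1)·0+(2)·0+(2)·-3 = -7
  [M]: (-2)·1+(-1)·0+(2)·0+(-1)·0+(-1)·0+(2)·1+(2)·0 = 0
  [Θ]: (-2)·0+(-1)·0+(2)·1+(-1)·0+(-1)·0+(2)·0+(2)·3 = 8
⇒ L^-2 I^-7 Θ^8

{"L": -2, "I": -7, "M": 0, "Θ": 8}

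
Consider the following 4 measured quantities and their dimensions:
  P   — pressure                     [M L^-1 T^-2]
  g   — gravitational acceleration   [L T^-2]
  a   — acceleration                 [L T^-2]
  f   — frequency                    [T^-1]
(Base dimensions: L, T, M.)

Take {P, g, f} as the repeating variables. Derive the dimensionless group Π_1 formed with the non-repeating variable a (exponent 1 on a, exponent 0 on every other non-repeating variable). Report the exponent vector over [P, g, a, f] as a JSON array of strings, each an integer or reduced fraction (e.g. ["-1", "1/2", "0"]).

Dimensional matrix (L×T×M by P×g×a×f):
  L: [-1  1  1  0]
  T: [-2 -2 -2 -1]
  M: [ 1  0  0  0]
RREF → pivots at {P,g,f} ⇒ r = 3
Pivot set = {P,g,f}, free = {a}
RREF:
  r0: [   1    0    0    0]
  r1: [   0    1    1    0]
  r2: [   0    0    0    1]
Fix exponent of a at 1; solve each RREF row for its pivot's exponent:
  r0: exp(P) + (0)·1 = 0 ⇒ exp(P) = 0
  r1: exp(g) + (1)·1 = 0 ⇒ exp(g) = -1
  r2: exp(f) + (0)·1 = 0 ⇒ exp(f) = 0
Π_1 = g^-1 · a

["0", "-1", "1", "0"]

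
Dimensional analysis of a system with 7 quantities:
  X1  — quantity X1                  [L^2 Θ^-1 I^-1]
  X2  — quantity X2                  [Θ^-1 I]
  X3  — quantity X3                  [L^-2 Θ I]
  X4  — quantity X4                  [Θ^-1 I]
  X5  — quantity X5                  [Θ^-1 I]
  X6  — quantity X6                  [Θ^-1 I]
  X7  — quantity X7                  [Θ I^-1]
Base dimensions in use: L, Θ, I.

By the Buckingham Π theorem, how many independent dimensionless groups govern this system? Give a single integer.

5

Dimensional matrix (L×Θ×I by X1×X2×X3×X4×X5×X6×X7):
  L: [ 2  0 -2  0  0  0  0]
  Θ: [-1 -1  1 -1 -1 -1  1]
  I: [-1  1  1  1  1  1 -1]
Row reduction gives pivot columns X1,X2; rank = 2
7 vars − rank 2 = 5 Π groups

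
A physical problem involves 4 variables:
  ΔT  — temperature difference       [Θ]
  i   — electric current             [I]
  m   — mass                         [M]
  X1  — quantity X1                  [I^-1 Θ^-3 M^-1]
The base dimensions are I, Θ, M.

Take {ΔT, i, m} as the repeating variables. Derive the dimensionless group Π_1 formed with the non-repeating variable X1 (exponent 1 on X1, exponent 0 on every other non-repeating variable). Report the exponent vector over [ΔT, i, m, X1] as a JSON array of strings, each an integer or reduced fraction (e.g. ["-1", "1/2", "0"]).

Write exponents as rows I,Θ,M / cols ΔT,i,m,X1:
  I: [ 0  1  0 -1]
  Θ: [ 1  0  0 -3]
  M: [ 0  0  1 -1]
Row reduction gives pivot columns ΔT,i,m; rank = 3
Pivot set = {ΔT,i,m}, free = {X1}
RREF:
  r0: [   1    0    0   -3]
  r1: [   0    1    0   -1]
  r2: [   0    0    1   -1]
Fix exponent of X1 at 1; solve each RREF row for its pivot's exponent:
  r0: exp(ΔT) + (-3)·1 = 0 ⇒ exp(ΔT) = 3
  r1: exp(i) + (-1)·1 = 0 ⇒ exp(i) = 1
  r2: exp(m) + (-1)·1 = 0 ⇒ exp(m) = 1
Π_1 = ΔT^3 · i · m · X1

["3", "1", "1", "1"]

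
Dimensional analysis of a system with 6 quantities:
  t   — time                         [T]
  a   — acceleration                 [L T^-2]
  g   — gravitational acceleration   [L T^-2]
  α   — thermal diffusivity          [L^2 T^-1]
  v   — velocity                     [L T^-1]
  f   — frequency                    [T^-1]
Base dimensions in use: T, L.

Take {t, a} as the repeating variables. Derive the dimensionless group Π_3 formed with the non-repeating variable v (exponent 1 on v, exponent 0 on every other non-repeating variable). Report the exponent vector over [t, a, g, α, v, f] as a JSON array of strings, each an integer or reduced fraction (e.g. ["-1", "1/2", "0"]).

Dimensional matrix (T×L by t×a×g×α×v×f):
  T: [ 1 -2 -2 -1 -1 -1]
  L: [ 0  1  1  2  1  0]
RREF → pivots at {t,a} ⇒ r = 2
Repeat: t,a; free: g,α,v,f
RREF:
  r0: [   1    0    0    3    1   -1]
  r1: [   0    1    1    2    1    0]
Fix exponent of v at 1, g at 0, α at 0, f at 0; solve each RREF row for its pivot's exponent:
  r0: exp(t) + (1)·1 = 0 ⇒ exp(t) = -1
  r1: exp(a) + (1)·1 = 0 ⇒ exp(a) = -1
Π_3 = t^-1 · a^-1 · v

["-1", "-1", "0", "0", "1", "0"]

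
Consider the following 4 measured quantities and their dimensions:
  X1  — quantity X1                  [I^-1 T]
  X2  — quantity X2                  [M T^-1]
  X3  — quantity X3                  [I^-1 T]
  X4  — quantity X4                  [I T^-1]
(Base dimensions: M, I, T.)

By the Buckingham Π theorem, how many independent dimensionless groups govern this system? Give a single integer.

Exponent matrix [M,I,T] × [X1,X2,X3,X4]:
  M: [ 0  1  0  0]
  I: [-1  0 -1  1]
  T: [ 1 -1  1 -1]
Row reduction gives pivot columns X1,X2; rank = 2
Π count = n − r = 4 − 2 = 2

2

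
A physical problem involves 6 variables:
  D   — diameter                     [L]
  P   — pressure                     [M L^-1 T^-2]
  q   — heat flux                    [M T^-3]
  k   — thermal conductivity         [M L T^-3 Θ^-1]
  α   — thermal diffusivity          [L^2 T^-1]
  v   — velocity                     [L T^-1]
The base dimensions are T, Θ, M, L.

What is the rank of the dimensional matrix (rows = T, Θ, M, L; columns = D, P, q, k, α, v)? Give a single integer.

Dimensional matrix (T×Θ×M×L by D×P×q×k×α×v):
  T: [ 0 -2 -3 -3 -1 -1]
  Θ: [ 0  0  0 -1  0  0]
  M: [ 0  1  1  1  0  0]
  L: [ 1 -1  0  1  2  1]
Row reduction gives pivot columns D,P,q,k; rank = 4

4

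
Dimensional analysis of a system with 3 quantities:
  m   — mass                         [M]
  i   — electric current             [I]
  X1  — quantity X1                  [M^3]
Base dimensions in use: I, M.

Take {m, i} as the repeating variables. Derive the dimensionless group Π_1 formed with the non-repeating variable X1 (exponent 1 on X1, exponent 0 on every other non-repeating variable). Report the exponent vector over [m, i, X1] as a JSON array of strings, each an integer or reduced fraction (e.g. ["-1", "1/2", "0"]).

["-3", "0", "1"]

Exponent matrix [I,M] × [m,i,X1]:
  I: [ 0  1  0]
  M: [ 1  0  3]
RREF → pivots at {m,i} ⇒ r = 2
Pivot set = {m,i}, free = {X1}
RREF:
  r0: [   1    0    3]
  r1: [   0    1    0]
Fix exponent of X1 at 1; solve each RREF row for its pivot's exponent:
  r0: exp(m) + (3)·1 = 0 ⇒ exp(m) = -3
  r1: exp(i) + (0)·1 = 0 ⇒ exp(i) = 0
Π_1 = m^-3 · X1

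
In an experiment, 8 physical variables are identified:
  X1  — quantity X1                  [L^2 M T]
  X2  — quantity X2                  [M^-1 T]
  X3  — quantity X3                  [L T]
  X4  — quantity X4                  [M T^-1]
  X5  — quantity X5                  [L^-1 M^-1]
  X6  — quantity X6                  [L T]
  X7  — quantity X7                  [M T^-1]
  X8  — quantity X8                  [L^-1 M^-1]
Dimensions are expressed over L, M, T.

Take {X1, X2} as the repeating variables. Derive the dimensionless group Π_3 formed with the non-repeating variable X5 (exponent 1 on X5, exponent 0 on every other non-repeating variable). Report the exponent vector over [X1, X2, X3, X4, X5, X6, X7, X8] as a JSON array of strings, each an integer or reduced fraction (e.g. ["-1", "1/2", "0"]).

Exponent matrix [L,M,T] × [X1,X2,X3,X4,X5,X6,X7,X8]:
  L: [ 2  0  1  0 -1  1  0 -1]
  M: [ 1 -1  0  1 -1  0  1 -1]
  T: [ 1  1  1 -1  0  1 -1  0]
Row reduction gives pivot columns X1,X2; rank = 2
Repeat: X1,X2; free: X3,X4,X5,X6,X7,X8
RREF:
  r0: [   1    0  1/2    0 -1/2  1/2    0 -1/2]
  r1: [   0    1  1/2   -1  1/2  1/2   -1  1/2]
  r2: [   0    0    0    0    0    0    0    0]
Fix exponent of X5 at 1, X3 at 0, X4 at 0, X6 at 0, X7 at 0, X8 at 0; solve each RREF row for its pivot's exponent:
  r0: exp(X1) + (-1/2)·1 = 0 ⇒ exp(X1) = 1/2
  r1: exp(X2) + (1/2)·1 = 0 ⇒ exp(X2) = -1/2
Π_3 = X1^(1/2) · X2^(-1/2) · X5

["1/2", "-1/2", "0", "0", "1", "0", "0", "0"]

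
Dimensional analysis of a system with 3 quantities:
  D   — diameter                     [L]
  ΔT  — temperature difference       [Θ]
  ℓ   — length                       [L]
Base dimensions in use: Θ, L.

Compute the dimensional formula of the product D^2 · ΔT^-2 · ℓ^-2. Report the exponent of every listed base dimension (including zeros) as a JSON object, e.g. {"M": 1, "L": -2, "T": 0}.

Write exponents as rows Θ,L / cols D,ΔT,ℓ:
  Θ: [ 0  1  0]
  L: [ 1  0  1]
  [Θ]: (2)·0+(-2)·1+(-2)·0 = -2
  [L]: (2)·1+(-2)·0+(-2)·1 = 0
⇒ Θ^-2

{"Θ": -2, "L": 0}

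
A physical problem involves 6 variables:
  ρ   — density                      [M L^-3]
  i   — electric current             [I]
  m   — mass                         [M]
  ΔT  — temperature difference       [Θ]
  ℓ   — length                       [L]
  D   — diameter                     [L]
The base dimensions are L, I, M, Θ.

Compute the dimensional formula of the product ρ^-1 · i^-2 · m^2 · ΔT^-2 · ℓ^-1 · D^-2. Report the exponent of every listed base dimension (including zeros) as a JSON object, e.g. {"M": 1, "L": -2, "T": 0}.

{"L": 0, "I": -2, "M": 1, "Θ": -2}

Dimensional matrix (L×I×M×Θ by ρ×i×m×ΔT×ℓ×D):
  L: [-3  0  0  0  1  1]
  I: [ 0  1  0  0  0  0]
  M: [ 1  0  1  0  0  0]
  Θ: [ 0  0  0  1  0  0]
  [L]: (-1)·-3+(-2)·0+(2)·0+(-2)·0+(-1)·1+(-2)·1 = 0
  [I]: (-1)·0+(-2)·1+(2)·0+(-2)·0+(-1)·0+(-2)·0 = -2
  [M]: (-1)·1+(-2)·0+(2)·1+(-2)·0+(-1)·0+(-2)·0 = 1
  [Θ]: (-1)·0+(-2)·0+(2)·0+(-2)·1+(-1)·0+(-2)·0 = -2
⇒ I^-2 M Θ^-2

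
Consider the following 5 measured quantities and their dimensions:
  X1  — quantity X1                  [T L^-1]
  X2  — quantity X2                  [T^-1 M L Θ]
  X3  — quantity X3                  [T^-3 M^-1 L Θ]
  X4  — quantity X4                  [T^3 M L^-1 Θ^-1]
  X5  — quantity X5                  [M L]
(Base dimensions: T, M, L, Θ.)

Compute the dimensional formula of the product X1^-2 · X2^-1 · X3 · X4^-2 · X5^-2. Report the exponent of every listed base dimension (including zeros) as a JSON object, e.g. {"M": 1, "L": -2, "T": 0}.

{"T": -10, "M": -6, "L": 2, "Θ": 2}

Exponent matrix [T,M,L,Θ] × [X1,X2,X3,X4,X5]:
  T: [ 1 -1 -3  3  0]
  M: [ 0  1 -1  1  1]
  L: [-1  1  1 -1  1]
  Θ: [ 0  1  1 -1  0]
  [T]: (-2)·1+(-1)·-1+(1)·-3+(-2)·3+(-2)·0 = -10
  [M]: (-2)·0+(-1)·1+(1)·-1+(-2)·1+(-2)·1 = -6
  [L]: (-2)·-1+(-1)·1+(1)·1+(-2)·-1+(-2)·1 = 2
  [Θ]: (-2)·0+(-1)·1+(1)·1+(-2)·-1+(-2)·0 = 2
⇒ T^-10 M^-6 L^2 Θ^2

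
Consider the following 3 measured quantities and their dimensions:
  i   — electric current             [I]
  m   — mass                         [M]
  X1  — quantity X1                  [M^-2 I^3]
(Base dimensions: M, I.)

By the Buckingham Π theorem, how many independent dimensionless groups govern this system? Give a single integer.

Exponent matrix [M,I] × [i,m,X1]:
  M: [ 0  1 -2]
  I: [ 1  0  3]
Echelon form has 2 nonzero rows (pivots: i,m)
Π count = n − r = 3 − 2 = 1

1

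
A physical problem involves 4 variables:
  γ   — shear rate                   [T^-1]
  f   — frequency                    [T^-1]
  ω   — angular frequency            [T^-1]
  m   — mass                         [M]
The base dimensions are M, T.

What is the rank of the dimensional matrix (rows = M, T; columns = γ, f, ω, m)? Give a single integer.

Exponent matrix [M,T] × [γ,f,ω,m]:
  M: [ 0  0  0  1]
  T: [-1 -1 -1  0]
Echelon form has 2 nonzero rows (pivots: γ,m)

2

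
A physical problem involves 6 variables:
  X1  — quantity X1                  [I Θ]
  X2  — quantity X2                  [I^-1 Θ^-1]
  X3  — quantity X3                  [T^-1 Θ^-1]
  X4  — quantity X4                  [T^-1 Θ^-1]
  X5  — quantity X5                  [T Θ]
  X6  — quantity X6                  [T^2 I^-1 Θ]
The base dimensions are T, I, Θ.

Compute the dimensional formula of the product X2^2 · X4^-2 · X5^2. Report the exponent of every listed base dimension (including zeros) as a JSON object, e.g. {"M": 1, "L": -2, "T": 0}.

{"T": 4, "I": -2, "Θ": 2}

Dimensional matrix (T×I×Θ by X1×X2×X3×X4×X5×X6):
  T: [ 0  0 -1 -1  1  2]
  I: [ 1 -1  0  0  0 -1]
  Θ: [ 1 -1 -1 -1  1  1]
  [T]: (2)·0+(-2)·-1+(2)·1 = 4
  [I]: (2)·-1+(-2)·0+(2)·0 = -2
  [Θ]: (2)·-1+(-2)·-1+(2)·1 = 2
⇒ T^4 I^-2 Θ^2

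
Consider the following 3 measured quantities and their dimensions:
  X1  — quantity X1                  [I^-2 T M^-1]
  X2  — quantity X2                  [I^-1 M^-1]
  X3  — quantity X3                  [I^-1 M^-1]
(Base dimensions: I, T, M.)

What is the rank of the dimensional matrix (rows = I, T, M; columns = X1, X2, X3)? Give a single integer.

2

Write exponents as rows I,T,M / cols X1,X2,X3:
  I: [-2 -1 -1]
  T: [ 1  0  0]
  M: [-1 -1 -1]
RREF → pivots at {X1,X2} ⇒ r = 2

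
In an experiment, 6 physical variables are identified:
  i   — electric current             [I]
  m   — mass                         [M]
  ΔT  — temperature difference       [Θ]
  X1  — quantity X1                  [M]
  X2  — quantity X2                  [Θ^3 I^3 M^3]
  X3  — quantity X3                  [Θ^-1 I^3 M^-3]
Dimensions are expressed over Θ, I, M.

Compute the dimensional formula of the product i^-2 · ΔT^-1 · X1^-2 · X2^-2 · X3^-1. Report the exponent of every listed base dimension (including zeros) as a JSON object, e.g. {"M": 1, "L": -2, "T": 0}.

Dimensional matrix (Θ×I×M by i×m×ΔT×X1×X2×X3):
  Θ: [ 0  0  1  0  3 -1]
  I: [ 1  0  0  0  3  3]
  M: [ 0  1  0  1  3 -3]
  [Θ]: (-2)·0+(-1)·1+(-2)·0+(-2)·3+(-1)·-1 = -6
  [I]: (-2)·1+(-1)·0+(-2)·0+(-2)·3+(-1)·3 = -11
  [M]: (-2)·0+(-1)·0+(-2)·1+(-2)·3+(-1)·-3 = -5
⇒ Θ^-6 I^-11 M^-5

{"Θ": -6, "I": -11, "M": -5}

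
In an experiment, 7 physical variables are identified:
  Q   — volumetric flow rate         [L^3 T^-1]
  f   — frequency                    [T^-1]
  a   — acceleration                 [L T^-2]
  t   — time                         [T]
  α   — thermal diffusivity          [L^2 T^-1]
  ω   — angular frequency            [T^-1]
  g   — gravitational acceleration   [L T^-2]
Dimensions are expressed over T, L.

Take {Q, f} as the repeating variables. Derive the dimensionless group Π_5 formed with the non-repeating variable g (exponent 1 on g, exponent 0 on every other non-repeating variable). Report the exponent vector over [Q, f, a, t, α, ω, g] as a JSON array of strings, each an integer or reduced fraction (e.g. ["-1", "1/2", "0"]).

Exponent matrix [T,L] × [Q,f,a,t,α,ω,g]:
  T: [-1 -1 -2  1 -1 -1 -2]
  L: [ 3  0  1  0  2  0  1]
Row reduction gives pivot columns Q,f; rank = 2
Repeat: Q,f; free: a,t,α,ω,g
RREF:
  r0: [   1    0  1/3    0  2/3    0  1/3]
  r1: [   0    1  5/3   -1  1/3    1  5/3]
Fix exponent of g at 1, a at 0, t at 0, α at 0, ω at 0; solve each RREF row for its pivot's exponent:
  r0: exp(Q) + (1/3)·1 = 0 ⇒ exp(Q) = -1/3
  r1: exp(f) + (5/3)·1 = 0 ⇒ exp(f) = -5/3
Π_5 = Q^(-1/3) · f^(-5/3) · g

["-1/3", "-5/3", "0", "0", "0", "0", "1"]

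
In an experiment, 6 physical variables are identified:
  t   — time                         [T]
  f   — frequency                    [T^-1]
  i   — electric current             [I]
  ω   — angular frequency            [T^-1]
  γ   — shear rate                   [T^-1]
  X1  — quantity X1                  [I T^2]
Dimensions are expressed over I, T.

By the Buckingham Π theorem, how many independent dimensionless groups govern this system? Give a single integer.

Exponent matrix [I,T] × [t,f,i,ω,γ,X1]:
  I: [ 0  0  1  0  0  1]
  T: [ 1 -1  0 -1 -1  2]
Row reduction gives pivot columns t,i; rank = 2
6 vars − rank 2 = 4 Π groups

4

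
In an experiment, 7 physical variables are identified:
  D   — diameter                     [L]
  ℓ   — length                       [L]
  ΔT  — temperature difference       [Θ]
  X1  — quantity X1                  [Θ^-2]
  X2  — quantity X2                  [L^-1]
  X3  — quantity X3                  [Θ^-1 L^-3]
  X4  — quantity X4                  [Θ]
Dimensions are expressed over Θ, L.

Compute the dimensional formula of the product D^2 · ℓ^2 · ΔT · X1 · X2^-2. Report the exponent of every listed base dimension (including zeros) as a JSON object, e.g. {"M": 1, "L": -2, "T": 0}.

{"Θ": -1, "L": 6}

Write exponents as rows Θ,L / cols D,ℓ,ΔT,X1,X2,X3,X4:
  Θ: [ 0  0  1 -2  0 -1  1]
  L: [ 1  1  0  0 -1 -3  0]
  [Θ]: (2)·0+(2)·0+(1)·1+(1)·-2+(-2)·0 = -1
  [L]: (2)·1+(2)·1+(1)·0+(1)·0+(-2)·-1 = 6
⇒ Θ^-1 L^6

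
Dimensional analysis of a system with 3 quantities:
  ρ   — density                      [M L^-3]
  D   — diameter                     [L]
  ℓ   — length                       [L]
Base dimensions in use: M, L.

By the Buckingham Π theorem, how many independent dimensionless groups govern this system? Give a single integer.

1

Write exponents as rows M,L / cols ρ,D,ℓ:
  M: [ 1  0  0]
  L: [-3  1  1]
Echelon form has 2 nonzero rows (pivots: ρ,D)
3 vars − rank 2 = 1 Π group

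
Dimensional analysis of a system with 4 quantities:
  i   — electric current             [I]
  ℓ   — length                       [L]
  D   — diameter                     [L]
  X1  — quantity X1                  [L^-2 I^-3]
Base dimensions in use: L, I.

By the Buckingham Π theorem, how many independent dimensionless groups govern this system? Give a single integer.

Exponent matrix [L,I] × [i,ℓ,D,X1]:
  L: [ 0  1  1 -2]
  I: [ 1  0  0 -3]
Row reduction gives pivot columns i,ℓ; rank = 2
4 vars − rank 2 = 2 Π groups

2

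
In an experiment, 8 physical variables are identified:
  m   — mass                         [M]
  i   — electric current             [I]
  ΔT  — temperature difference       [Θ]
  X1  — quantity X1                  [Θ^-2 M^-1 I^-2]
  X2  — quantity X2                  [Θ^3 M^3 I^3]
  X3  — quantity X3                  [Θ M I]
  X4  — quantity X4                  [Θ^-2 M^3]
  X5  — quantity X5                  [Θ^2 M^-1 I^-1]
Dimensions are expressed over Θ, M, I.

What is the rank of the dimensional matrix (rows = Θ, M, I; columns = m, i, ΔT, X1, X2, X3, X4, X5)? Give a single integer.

3

Write exponents as rows Θ,M,I / cols m,i,ΔT,X1,X2,X3,X4,X5:
  Θ: [ 0  0  1 -2  3  1 -2  2]
  M: [ 1  0  0 -1  3  1  3 -1]
  I: [ 0  1  0 -2  3  1  0 -1]
Echelon form has 3 nonzero rows (pivots: m,i,ΔT)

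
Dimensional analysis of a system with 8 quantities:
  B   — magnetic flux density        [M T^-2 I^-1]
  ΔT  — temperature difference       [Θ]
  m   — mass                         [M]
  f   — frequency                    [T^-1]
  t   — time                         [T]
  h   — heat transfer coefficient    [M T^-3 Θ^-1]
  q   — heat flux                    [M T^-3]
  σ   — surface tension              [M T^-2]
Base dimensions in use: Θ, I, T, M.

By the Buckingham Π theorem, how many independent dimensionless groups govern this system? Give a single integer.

Dimensional matrix (Θ×I×T×M by B×ΔT×m×f×t×h×q×σ):
  Θ: [ 0  1  0  0  0 -1  0  0]
  I: [-1  0  0  0  0  0  0  0]
  T: [-2  0  0 -1  1 -3 -3 -2]
  M: [ 1  0  1  0  0  1  1  1]
RREF → pivots at {B,ΔT,m,f} ⇒ r = 4
Π count = n − r = 8 − 4 = 4

4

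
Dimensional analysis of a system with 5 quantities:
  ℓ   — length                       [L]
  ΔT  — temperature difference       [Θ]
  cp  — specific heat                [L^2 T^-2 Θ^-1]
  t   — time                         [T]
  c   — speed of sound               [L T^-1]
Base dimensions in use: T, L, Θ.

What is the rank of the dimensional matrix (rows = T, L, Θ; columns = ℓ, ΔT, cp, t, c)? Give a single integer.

Dimensional matrix (T×L×Θ by ℓ×ΔT×cp×t×c):
  T: [ 0  0 -2  1 -1]
  L: [ 1  0  2  0  1]
  Θ: [ 0  1 -1  0  0]
Echelon form has 3 nonzero rows (pivots: ℓ,ΔT,cp)

3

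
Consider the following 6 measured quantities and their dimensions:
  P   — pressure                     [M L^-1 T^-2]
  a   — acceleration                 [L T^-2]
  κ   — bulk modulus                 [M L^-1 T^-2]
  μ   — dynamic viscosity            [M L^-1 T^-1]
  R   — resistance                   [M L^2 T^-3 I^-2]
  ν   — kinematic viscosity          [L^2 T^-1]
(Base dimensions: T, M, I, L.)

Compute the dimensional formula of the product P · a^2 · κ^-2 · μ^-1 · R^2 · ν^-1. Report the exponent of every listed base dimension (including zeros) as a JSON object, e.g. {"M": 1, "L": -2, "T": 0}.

{"T": -6, "M": 0, "I": -4, "L": 6}

Dimensional matrix (T×M×I×L by P×a×κ×μ×R×ν):
  T: [-2 -2 -2 -1 -3 -1]
  M: [ 1  0  1  1  1  0]
  I: [ 0  0  0  0 -2  0]
  L: [-1  1 -1 -1  2  2]
  [T]: (1)·-2+(2)·-2+(-2)·-2+(-1)·-1+(2)·-3+(-1)·-1 = -6
  [M]: (1)·1+(2)·0+(-2)·1+(-1)·1+(2)·1+(-1)·0 = 0
  [I]: (1)·0+(2)·0+(-2)·0+(-1)·0+(2)·-2+(-1)·0 = -4
  [L]: (1)·-1+(2)·1+(-2)·-1+(-1)·-1+(2)·2+(-1)·2 = 6
⇒ T^-6 I^-4 L^6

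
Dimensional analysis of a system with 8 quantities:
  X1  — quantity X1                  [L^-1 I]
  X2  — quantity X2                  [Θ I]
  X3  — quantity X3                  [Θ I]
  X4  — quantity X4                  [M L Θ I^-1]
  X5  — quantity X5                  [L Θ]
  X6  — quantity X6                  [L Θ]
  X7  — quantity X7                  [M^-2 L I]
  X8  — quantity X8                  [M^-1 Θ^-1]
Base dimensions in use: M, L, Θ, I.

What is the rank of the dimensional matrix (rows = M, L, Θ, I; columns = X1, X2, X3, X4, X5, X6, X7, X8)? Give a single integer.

Exponent matrix [M,L,Θ,I] × [X1,X2,X3,X4,X5,X6,X7,X8]:
  M: [ 0  0  0  1  0  0 -2 -1]
  L: [-1  0  0  1  1  1  1  0]
  Θ: [ 0  1  1  1  1  1  0 -1]
  I: [ 1  1  1 -1  0  0  1  0]
Row reduction gives pivot columns X1,X2,X4; rank = 3

3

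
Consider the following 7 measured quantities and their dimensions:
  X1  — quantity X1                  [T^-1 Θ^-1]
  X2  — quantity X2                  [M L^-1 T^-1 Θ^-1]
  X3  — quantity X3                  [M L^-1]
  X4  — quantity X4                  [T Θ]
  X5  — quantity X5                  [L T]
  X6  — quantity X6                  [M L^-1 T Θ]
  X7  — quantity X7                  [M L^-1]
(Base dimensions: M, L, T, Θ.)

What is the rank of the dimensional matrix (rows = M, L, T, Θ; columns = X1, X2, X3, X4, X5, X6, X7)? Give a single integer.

3

Write exponents as rows M,L,T,Θ / cols X1,X2,X3,X4,X5,X6,X7:
  M: [ 0  1  1  0  0  1  1]
  L: [ 0 -1 -1  0  1 -1 -1]
  T: [-1 -1  0  1  1  1  0]
  Θ: [-1 -1  0  1  0  1  0]
RREF → pivots at {X1,X2,X5} ⇒ r = 3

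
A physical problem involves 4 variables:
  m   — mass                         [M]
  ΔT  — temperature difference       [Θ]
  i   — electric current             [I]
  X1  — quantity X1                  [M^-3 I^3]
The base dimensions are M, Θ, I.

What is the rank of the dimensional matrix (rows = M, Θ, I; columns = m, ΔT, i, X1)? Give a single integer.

Write exponents as rows M,Θ,I / cols m,ΔT,i,X1:
  M: [ 1  0  0 -3]
  Θ: [ 0  1  0  0]
  I: [ 0  0  1  3]
Echelon form has 3 nonzero rows (pivots: m,ΔT,i)

3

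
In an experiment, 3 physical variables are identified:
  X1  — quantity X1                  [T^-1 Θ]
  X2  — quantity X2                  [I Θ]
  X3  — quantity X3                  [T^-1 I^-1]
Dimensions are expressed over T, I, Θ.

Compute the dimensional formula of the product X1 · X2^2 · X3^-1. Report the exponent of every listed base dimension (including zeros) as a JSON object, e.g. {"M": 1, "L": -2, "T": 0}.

{"T": 0, "I": 3, "Θ": 3}

Exponent matrix [T,I,Θ] × [X1,X2,X3]:
  T: [-1  0 -1]
  I: [ 0  1 -1]
  Θ: [ 1  1  0]
  [T]: (1)·-1+(2)·0+(-1)·-1 = 0
  [I]: (1)·0+(2)·1+(-1)·-1 = 3
  [Θ]: (1)·1+(2)·1+(-1)·0 = 3
⇒ I^3 Θ^3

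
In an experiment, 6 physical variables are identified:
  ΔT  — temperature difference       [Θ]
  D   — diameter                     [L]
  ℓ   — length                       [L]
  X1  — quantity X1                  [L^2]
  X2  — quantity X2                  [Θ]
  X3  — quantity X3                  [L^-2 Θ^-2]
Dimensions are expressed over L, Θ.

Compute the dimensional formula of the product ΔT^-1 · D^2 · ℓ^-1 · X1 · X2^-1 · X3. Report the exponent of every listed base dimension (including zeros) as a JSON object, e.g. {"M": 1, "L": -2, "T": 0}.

Exponent matrix [L,Θ] × [ΔT,D,ℓ,X1,X2,X3]:
  L: [ 0  1  1  2  0 -2]
  Θ: [ 1  0  0  0  1 -2]
  [L]: (-1)·0+(2)·1+(-1)·1+(1)·2+(-1)·0+(1)·-2 = 1
  [Θ]: (-1)·1+(2)·0+(-1)·0+(1)·0+(-1)·1+(1)·-2 = -4
⇒ L Θ^-4

{"L": 1, "Θ": -4}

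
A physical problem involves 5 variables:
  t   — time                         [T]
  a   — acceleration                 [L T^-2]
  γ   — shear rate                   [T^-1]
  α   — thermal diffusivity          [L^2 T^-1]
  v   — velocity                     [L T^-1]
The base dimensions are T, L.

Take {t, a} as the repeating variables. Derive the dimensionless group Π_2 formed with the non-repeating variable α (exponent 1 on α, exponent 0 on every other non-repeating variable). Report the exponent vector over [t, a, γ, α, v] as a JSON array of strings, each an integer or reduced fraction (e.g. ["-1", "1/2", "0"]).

Dimensional matrix (T×L by t×a×γ×α×v):
  T: [ 1 -2 -1 -1 -1]
  L: [ 0  1  0  2  1]
Row reduction gives pivot columns t,a; rank = 2
Pivot set = {t,a}, free = {γ,α,v}
RREF:
  r0: [   1    0   -1    3    1]
  r1: [   0    1    0    2    1]
Fix exponent of α at 1, γ at 0, v at 0; solve each RREF row for its pivot's exponent:
  r0: exp(t) + (3)·1 = 0 ⇒ exp(t) = -3
  r1: exp(a) + (2)·1 = 0 ⇒ exp(a) = -2
Π_2 = t^-3 · a^-2 · α

["-3", "-2", "0", "1", "0"]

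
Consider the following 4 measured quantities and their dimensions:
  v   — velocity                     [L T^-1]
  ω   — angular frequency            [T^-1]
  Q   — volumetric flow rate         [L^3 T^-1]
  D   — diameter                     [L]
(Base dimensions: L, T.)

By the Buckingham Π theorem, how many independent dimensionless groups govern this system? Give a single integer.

Exponent matrix [L,T] × [v,ω,Q,D]:
  L: [ 1  0  3  1]
  T: [-1 -1 -1  0]
Echelon form has 2 nonzero rows (pivots: v,ω)
Π count = n − r = 4 − 2 = 2

2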